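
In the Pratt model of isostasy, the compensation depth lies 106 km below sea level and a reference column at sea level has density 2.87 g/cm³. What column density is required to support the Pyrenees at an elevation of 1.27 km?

Pratt balance: ρ_ref D = ρ (D + h).
ρ = ρ_ref D/(D + h) = 2.87 × 106 km/(106 km + 1.27 km) = 2.84 g/cm³.

2.84 g/cm³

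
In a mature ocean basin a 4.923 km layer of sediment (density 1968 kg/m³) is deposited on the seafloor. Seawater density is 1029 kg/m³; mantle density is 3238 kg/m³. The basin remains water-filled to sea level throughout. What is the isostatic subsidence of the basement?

Submarine loading: the sediment displaces seawater, and the subsidence is in turn flooded, so s (ρ_m − ρ_w) = t (ρ_sed − ρ_w).
s = 4.923 km × (1968 − 1029) / (3238 − 1029) = 2.09 km.

2.09 km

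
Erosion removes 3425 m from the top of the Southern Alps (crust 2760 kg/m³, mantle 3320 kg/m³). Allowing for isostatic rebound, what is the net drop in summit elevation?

578 m

Rebound u = e ρ_c/ρ_m = 3425 m × 2760/3320 = 2847 m.
Net surface drop = e − u = 3425 m − 2847 m = e (ρ_m − ρ_c)/ρ_m = 578 m.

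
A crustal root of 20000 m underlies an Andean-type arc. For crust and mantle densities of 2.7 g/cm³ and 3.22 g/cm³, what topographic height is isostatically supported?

3850 m

Isostatic balance requires: ρ_c h = (ρ_m − ρ_c) r.
h = r (ρ_m − ρ_c) / ρ_c = 20000 m × (3.22 − 2.7) / 2.7 = 3850 m.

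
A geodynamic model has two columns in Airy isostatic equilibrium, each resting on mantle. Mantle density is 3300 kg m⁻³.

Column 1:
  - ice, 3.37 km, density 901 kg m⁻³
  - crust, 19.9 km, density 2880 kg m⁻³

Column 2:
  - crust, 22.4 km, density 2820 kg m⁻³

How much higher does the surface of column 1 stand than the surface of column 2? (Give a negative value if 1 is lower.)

1.72 km

For any compensation level in the mantle, the mantle terms cancel and isostasy reduces to e = (Σt_1 − Σt_2) − (Σ(ρt)_1 − Σ(ρt)_2) / ρ_m.
Σt_1 = 23.27 km; Σt_2 = 22.4 km; Σ(ρt)_1 = 60348.37; Σ(ρt)_2 = 63168 (in km·kg m⁻³).
e = (23.27 − 22.4) − (60348.37 − 63168) / 3300 = 1.72 km.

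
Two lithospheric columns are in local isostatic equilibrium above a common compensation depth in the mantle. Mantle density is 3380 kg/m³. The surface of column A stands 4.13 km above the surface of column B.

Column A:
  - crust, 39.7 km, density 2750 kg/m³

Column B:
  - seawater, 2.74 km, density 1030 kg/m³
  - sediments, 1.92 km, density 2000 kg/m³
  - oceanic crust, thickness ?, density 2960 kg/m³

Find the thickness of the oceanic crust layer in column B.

Take the compensation level at the base of the deeper column (depth z_c below the surface of column A) and equate Σ ρ_i t_i down to z_c; mantle fills any gap and the z_c terms cancel.
Column A: 39.7×2750 + (z_c − 39.7)×3380
Column B: 4.13×0 + 2.74×1030 + 1.92×2000 + x×2960 + (z_c − 4.13 − 4.66 − x)×3380
The z_c×3380 term appears on both sides and cancels. Collect the known terms of each column as K = Σ(ρt)_known − 3380 × (depth of known layers): K_A = 109175 − 3380×39.7 = −25011; K_B = 6662.2 − 3380×(4.13 + 4.66) = −23048.
Balance: K_A = K_B − x×(3380 − 2960), so x = (K_B − K_A)/(3380 − 2960) = 1963/420 = 4.67 km.

4.67 km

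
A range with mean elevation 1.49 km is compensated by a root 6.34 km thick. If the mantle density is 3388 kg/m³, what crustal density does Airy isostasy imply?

2740 kg/m³

ρ_c h = (ρ_m − ρ_c) r → ρ_c (h + r) = ρ_m r → ρ_c = ρ_m r / (h + r).
ρ_c = 3388 × 6.34 km / (1.49 km + 6.34 km) = 2740 kg/m³.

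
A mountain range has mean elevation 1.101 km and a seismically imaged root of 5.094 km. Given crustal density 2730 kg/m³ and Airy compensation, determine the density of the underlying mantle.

3320 kg/m³

Airy balance: ρ_c h = (ρ_m − ρ_c) r → ρ_m = ρ_c (1 + h/r).
ρ_m = 2730 × (1 + 1.101 km/5.094 km) = 3320 kg/m³.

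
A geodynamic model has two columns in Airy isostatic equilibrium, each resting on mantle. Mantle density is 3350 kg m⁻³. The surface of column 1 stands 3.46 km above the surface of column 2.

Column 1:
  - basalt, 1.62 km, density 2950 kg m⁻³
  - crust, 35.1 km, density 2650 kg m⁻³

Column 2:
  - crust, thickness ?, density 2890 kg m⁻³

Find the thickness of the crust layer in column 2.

Take the compensation level at the base of the deeper column (depth z_c below the surface of column 1) and equate Σ ρ_i t_i down to z_c; mantle fills any gap and the z_c terms cancel.
Column 1: 1.62×2950 + 35.1×2650 + (z_c − 36.72)×3350
Column 2: 3.46×0 + x×2890 + (z_c − 3.46 − 0 − x)×3350
The z_c×3350 term appears on both sides and cancels. Collect the known terms of each column as K = Σ(ρt)_known − 3350 × (depth of known layers): K_1 = 97794 − 3350×36.72 = −25218; K_2 = 0 − 3350×(3.46 + 0) = −11591.
Balance: K_1 = K_2 − x×(3350 − 2890), so x = (K_2 − K_1)/(3350 − 2890) = 13627/460 = 29.6 km.

29.6 km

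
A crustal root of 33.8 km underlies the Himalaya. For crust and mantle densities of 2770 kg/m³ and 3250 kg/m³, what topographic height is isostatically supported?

5.86 km

By Archimedes' principle applied to the lithosphere: ρ_c h = (ρ_m − ρ_c) r.
h = r (ρ_m − ρ_c) / ρ_c = 33.8 km × (3250 − 2770) / 2770 = 5.86 km.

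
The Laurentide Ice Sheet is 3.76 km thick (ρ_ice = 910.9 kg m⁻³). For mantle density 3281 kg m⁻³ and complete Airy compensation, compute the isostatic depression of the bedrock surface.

For local isostatic compensation: the ice load ρ_ice t is balanced by mantle displaced below, ρ_m s.
s = t ρ_ice / ρ_m = 3.76 km × 910.9/3281 = 1.04 km.

1.04 km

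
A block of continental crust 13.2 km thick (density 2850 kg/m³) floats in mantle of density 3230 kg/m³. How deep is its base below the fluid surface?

Draft d = t ρ_obj/ρ_fluid = 13.2 km × 2850/3230 = 11.6 km.

11.6 km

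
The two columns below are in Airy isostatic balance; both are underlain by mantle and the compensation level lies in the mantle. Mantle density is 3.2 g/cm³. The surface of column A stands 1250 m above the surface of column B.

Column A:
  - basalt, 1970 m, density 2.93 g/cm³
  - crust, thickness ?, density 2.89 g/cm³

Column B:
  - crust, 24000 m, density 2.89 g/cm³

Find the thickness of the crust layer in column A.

Take the compensation level at the base of the deeper column (depth z_c below the surface of column A) and equate Σ ρ_i t_i down to z_c; mantle fills any gap and the z_c terms cancel.
Column A: 1970×2.93 + x×2.89 + (z_c − 1970 − x)×3.2
Column B: 1250×0 + 24000×2.89 + (z_c − 1250 − 24000)×3.2
The z_c×3.2 term appears on both sides and cancels. Collect the known terms of each column as K = Σ(ρt)_known − 3.2 × (depth of known layers): K_A = 5772.1 − 3.2×1970 = −531.9; K_B = 69360 − 3.2×(1250 + 24000) = −11440.
Balance: K_A − x×(3.2 − 2.89) = K_B, so x = (K_A − K_B)/(3.2 − 2.89) = 10908.1/0.31 = 35200 m.

35200 m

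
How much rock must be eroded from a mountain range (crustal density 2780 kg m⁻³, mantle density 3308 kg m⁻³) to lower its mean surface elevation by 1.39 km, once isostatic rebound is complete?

Net drop Δ = e − u = e − e ρ_c/ρ_m = e (ρ_m − ρ_c)/ρ_m.
e = Δ ρ_m/(ρ_m − ρ_c) = 1.39 km × 3308/528 = 8.71 km.

8.71 km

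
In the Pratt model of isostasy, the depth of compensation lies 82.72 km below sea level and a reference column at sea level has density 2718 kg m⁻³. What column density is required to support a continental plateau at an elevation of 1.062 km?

Pratt balance: ρ_ref D = ρ (D + h).
ρ = ρ_ref D/(D + h) = 2718 × 82.72 km/(82.72 km + 1.062 km) = 2680 kg m⁻³.

2680 kg m⁻³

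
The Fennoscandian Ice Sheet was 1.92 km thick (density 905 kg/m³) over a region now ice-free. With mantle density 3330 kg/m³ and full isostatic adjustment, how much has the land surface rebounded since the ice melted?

Removing the load lets mantle flow back in; uplift u satisfies ρ_ice t = ρ_m u.
u = t ρ_ice/ρ_m = 1.92 km × 905/3330 = 0.522 km.

0.522 km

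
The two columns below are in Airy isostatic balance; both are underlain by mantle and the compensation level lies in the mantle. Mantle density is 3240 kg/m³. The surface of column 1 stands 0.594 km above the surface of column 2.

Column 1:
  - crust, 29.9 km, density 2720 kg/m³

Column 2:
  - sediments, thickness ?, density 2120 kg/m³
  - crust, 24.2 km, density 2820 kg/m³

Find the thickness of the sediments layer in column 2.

Take the compensation level at the base of the deeper column (depth z_c below the surface of column 1) and equate Σ ρ_i t_i down to z_c; mantle fills any gap and the z_c terms cancel.
Column 1: 29.9×2720 + (z_c − 29.9)×3240
Column 2: 0.594×0 + x×2120 + 24.2×2820 + (z_c − 0.594 − 24.2 − x)×3240
The z_c×3240 term appears on both sides and cancels. Collect the known terms of each column as K = Σ(ρt)_known − 3240 × (depth of known layers): K_1 = 81328 − 3240×29.9 = −15548; K_2 = 68244 − 3240×(0.594 + 24.2) = −12088.56.
Balance: K_1 = K_2 − x×(3240 − 2120), so x = (K_2 − K_1)/(3240 − 2120) = 3459.44/1120 = 3.09 km.

3.09 km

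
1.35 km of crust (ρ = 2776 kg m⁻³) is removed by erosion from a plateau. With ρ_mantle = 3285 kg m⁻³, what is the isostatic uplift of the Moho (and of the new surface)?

Unloading: uplift u = e ρ_c/ρ_m = 1.35 km × 2776/3285 = 1.14 km.

1.14 km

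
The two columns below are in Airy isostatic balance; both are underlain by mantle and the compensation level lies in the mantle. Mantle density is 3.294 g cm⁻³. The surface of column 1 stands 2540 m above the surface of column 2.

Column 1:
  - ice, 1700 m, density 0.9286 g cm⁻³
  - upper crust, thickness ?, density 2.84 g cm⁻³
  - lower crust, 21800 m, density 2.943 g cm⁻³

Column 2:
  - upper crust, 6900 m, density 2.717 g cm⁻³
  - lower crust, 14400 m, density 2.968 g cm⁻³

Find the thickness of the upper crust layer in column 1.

Take the compensation level at the base of the deeper column (depth z_c below the surface of column 1) and equate Σ ρ_i t_i down to z_c; mantle fills any gap and the z_c terms cancel.
Column 1: 1700×0.9286 + x×2.84 + 21800×2.943 + (z_c − 23500 − x)×3.294
Column 2: 2540×0 + 6900×2.717 + 14400×2.968 + (z_c − 2540 − 21300)×3.294
The z_c×3.294 term appears on both sides and cancels. Collect the known terms of each column as K = Σ(ρt)_known − 3.294 × (depth of known layers): K_1 = 65736.02 − 3.294×23500 = −11672.98; K_2 = 61486.5 − 3.294×(2540 + 21300) = −17042.46.
Balance: K_1 − x×(3.294 − 2.84) = K_2, so x = (K_1 − K_2)/(3.294 − 2.84) = 5369.48/0.454 = 11800 m.

11800 m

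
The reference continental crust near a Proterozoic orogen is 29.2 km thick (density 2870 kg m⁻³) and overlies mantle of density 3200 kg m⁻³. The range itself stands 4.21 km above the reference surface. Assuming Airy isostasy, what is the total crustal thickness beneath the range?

70 km

Root depth r = h ρ_c / (ρ_m − ρ_c) = 4.21 km × 2870 / 330 = 36.61 km.
Total thickness = T + h + r = 29.2 km + 4.21 km + 36.61 km = 70 km.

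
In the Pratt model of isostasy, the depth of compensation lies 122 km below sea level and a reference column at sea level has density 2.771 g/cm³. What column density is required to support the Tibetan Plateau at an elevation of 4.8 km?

Pratt balance: ρ_ref D = ρ (D + h).
ρ = ρ_ref D/(D + h) = 2.771 × 122 km/(122 km + 4.8 km) = 2.67 g/cm³.

2.67 g/cm³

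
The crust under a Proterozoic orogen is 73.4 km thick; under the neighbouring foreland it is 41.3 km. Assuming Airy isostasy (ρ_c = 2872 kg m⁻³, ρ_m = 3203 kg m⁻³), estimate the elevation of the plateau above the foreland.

Excess crust Δ = 73.4 km − 41.3 km = 32.1 km, split between elevation h and root r with h + r = Δ.
Airy balance ρ_c h = (ρ_m − ρ_c) r gives r = h ρ_c/(ρ_m − ρ_c), so h (1 + ρ_c/(ρ_m − ρ_c)) = Δ, i.e. h = Δ (ρ_m − ρ_c)/ρ_m.
h = 32.1 km × 331/3203 = 3.32 km.

3.32 km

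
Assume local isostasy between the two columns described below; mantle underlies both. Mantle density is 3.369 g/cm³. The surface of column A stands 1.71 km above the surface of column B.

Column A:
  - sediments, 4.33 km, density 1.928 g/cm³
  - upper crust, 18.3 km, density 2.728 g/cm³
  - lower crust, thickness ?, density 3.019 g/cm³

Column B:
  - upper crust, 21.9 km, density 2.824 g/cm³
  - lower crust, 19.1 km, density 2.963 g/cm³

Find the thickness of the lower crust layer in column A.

21.4 km

Take the compensation level at the base of the deeper column (depth z_c below the surface of column A) and equate Σ ρ_i t_i down to z_c; mantle fills any gap and the z_c terms cancel.
Column A: 4.33×1.928 + 18.3×2.728 + x×3.019 + (z_c − 22.63 − x)×3.369
Column B: 1.71×0 + 21.9×2.824 + 19.1×2.963 + (z_c − 1.71 − 41)×3.369
The z_c×3.369 term appears on both sides and cancels. Collect the known terms of each column as K = Σ(ρt)_known − 3.369 × (depth of known layers): K_A = 58.27064 − 3.369×22.63 = −17.96983; K_B = 118.4389 − 3.369×(1.71 + 41) = −25.45109.
Balance: K_A − x×(3.369 − 3.019) = K_B, so x = (K_A − K_B)/(3.369 − 3.019) = 7.48126/0.35 = 21.4 km.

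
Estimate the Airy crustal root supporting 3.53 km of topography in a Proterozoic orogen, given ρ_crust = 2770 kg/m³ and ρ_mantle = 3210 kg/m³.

Balancing pressure at the compensation depth: the weight of the topography is balanced by the buoyancy of the root, ρ_c h = (ρ_m − ρ_c) r.
r = h · ρ_c / (ρ_m − ρ_c) = 3.53 km × 2770 / (3210 − 2770) = 22.2 km.

22.2 km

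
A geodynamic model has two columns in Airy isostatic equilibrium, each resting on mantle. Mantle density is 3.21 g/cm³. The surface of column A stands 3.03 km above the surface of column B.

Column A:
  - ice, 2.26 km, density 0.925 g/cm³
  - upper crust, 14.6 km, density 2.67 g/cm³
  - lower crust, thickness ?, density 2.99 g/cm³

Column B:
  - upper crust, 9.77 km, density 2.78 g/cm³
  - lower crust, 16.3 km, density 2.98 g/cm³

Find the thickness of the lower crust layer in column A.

21 km

Take the compensation level at the base of the deeper column (depth z_c below the surface of column A) and equate Σ ρ_i t_i down to z_c; mantle fills any gap and the z_c terms cancel.
Column A: 2.26×0.925 + 14.6×2.67 + x×2.99 + (z_c − 16.86 − x)×3.21
Column B: 3.03×0 + 9.77×2.78 + 16.3×2.98 + (z_c − 3.03 − 26.07)×3.21
The z_c×3.21 term appears on both sides and cancels. Collect the known terms of each column as K = Σ(ρt)_known − 3.21 × (depth of known layers): K_A = 41.0725 − 3.21×16.86 = −13.0481; K_B = 75.7346 − 3.21×(3.03 + 26.07) = −17.6764.
Balance: K_A − x×(3.21 − 2.99) = K_B, so x = (K_A − K_B)/(3.21 − 2.99) = 4.6283/0.22 = 21 km.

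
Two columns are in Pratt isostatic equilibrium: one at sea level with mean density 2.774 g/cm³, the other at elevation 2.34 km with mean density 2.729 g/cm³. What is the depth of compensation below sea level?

ρ_ref D = ρ (D + h) → D (ρ_ref − ρ) = ρ h.
D = ρ h/(ρ_ref − ρ) = 2.729 × 2.34 km/(2.774 − 2.729) = 142 km.

142 km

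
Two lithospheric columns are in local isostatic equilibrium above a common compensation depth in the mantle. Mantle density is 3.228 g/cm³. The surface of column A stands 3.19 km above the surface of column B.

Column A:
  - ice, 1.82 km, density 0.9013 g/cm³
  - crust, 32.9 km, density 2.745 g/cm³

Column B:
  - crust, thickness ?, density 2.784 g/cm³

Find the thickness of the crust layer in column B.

Take the compensation level at the base of the deeper column (depth z_c below the surface of column A) and equate Σ ρ_i t_i down to z_c; mantle fills any gap and the z_c terms cancel.
Column A: 1.82×0.9013 + 32.9×2.745 + (z_c − 34.72)×3.228
Column B: 3.19×0 + x×2.784 + (z_c − 3.19 − 0 − x)×3.228
The z_c×3.228 term appears on both sides and cancels. Collect the known terms of each column as K = Σ(ρt)_known − 3.228 × (depth of known layers): K_A = 91.950866 − 3.228×34.72 = −20.125294; K_B = 0 − 3.228×(3.19 + 0) = −10.29732.
Balance: K_A = K_B − x×(3.228 − 2.784), so x = (K_B − K_A)/(3.228 − 2.784) = 9.82797/0.444 = 22.1 km.

22.1 km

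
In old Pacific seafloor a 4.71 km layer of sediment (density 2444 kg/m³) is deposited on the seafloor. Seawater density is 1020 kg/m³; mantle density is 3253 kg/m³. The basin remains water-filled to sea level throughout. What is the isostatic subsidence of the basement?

Submarine loading: the sediment displaces seawater, and the subsidence is in turn flooded, so s (ρ_m − ρ_w) = t (ρ_sed − ρ_w).
s = 4.71 km × (2444 − 1020) / (3253 − 1020) = 3 km.

3 km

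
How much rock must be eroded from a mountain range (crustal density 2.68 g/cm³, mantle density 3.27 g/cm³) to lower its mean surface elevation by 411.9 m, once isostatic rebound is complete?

Net drop Δ = e − u = e − e ρ_c/ρ_m = e (ρ_m − ρ_c)/ρ_m.
e = Δ ρ_m/(ρ_m − ρ_c) = 411.9 m × 3.27/0.59 = 2280 m.

2280 m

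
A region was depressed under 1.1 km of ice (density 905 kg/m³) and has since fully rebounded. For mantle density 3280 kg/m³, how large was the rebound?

0.304 km

Removing the load lets mantle flow back in; uplift u satisfies ρ_ice t = ρ_m u.
u = t ρ_ice/ρ_m = 1.1 km × 905/3280 = 0.304 km.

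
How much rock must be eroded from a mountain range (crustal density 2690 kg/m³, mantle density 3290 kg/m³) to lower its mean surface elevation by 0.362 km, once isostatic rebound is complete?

1.98 km

Net drop Δ = e − u = e − e ρ_c/ρ_m = e (ρ_m − ρ_c)/ρ_m.
e = Δ ρ_m/(ρ_m − ρ_c) = 0.362 km × 3290/600 = 1.98 km.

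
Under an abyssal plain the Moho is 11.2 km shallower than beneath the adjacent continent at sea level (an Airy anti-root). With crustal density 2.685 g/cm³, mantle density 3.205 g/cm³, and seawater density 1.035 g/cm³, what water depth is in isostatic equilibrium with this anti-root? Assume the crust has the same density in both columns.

Replacing a thickness d of crust by seawater at the top must be balanced by replacing crust with mantle at the base: d (ρ_c − ρ_w) = a (ρ_m − ρ_c).
d = a (ρ_m − ρ_c)/(ρ_c − ρ_w) = 11.2 km × 0.52/1.65 = 3.53 km.

3.53 km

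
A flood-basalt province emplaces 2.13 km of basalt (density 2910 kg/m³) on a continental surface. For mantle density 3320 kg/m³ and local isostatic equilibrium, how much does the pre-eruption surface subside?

1.87 km

Subaerial loading: s = t ρ_load / ρ_m.
s = 2.13 km × 2910/3320 = 1.87 km.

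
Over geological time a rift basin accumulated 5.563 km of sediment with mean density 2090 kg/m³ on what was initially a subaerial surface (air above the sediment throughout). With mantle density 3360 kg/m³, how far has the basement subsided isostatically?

3.46 km

Subaerial load: s = t ρ_sed / ρ_m = 5.563 km × 2090/3360 = 3.46 km.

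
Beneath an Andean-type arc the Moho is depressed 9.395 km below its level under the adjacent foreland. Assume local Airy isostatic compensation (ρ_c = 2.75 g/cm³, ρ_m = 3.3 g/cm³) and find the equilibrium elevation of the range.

1.88 km

Equating mass per unit area of the two columns: ρ_c h = (ρ_m − ρ_c) r.
h = r (ρ_m − ρ_c) / ρ_c = 9.395 km × (3.3 − 2.75) / 2.75 = 1.88 km.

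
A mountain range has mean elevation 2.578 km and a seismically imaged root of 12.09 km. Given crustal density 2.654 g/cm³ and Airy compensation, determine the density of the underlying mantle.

Airy balance: ρ_c h = (ρ_m − ρ_c) r → ρ_m = ρ_c (1 + h/r).
ρ_m = 2.654 × (1 + 2.578 km/12.09 km) = 3.22 g/cm³.

3.22 g/cm³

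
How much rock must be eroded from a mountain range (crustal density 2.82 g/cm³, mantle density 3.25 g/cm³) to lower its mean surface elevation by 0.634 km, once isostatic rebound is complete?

Net drop Δ = e − u = e − e ρ_c/ρ_m = e (ρ_m − ρ_c)/ρ_m.
e = Δ ρ_m/(ρ_m − ρ_c) = 0.634 km × 3.25/0.43 = 4.79 km.

4.79 km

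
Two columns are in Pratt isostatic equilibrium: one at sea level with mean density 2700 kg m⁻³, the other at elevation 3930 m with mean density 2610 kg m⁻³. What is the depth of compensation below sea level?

ρ_ref D = ρ (D + h) → D (ρ_ref − ρ) = ρ h.
D = ρ h/(ρ_ref − ρ) = 2610 × 3930 m/(2700 − 2610) = 114000 m.

114000 m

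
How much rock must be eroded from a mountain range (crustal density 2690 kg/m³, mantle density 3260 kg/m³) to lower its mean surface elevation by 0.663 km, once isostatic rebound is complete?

3.79 km

Net drop Δ = e − u = e − e ρ_c/ρ_m = e (ρ_m − ρ_c)/ρ_m.
e = Δ ρ_m/(ρ_m − ρ_c) = 0.663 km × 3260/570 = 3.79 km.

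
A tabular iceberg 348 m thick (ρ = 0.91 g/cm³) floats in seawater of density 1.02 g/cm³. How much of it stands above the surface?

Floating equilibrium: submerged depth d = t ρ_obj/ρ_fluid = 348 m × 0.91/1.02 = 310.5 m.
Freeboard = t − d = 348 m − 310.5 m = 37.5 m.

37.5 m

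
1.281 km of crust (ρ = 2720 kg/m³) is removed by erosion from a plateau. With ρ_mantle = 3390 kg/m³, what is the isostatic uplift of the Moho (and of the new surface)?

1.03 km

Unloading: uplift u = e ρ_c/ρ_m = 1.281 km × 2720/3390 = 1.03 km.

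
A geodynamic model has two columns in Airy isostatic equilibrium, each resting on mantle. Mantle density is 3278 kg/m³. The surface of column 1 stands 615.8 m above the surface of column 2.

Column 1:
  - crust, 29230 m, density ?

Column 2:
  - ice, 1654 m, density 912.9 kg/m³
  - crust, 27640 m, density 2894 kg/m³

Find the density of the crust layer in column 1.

Take the compensation level at the base of the deeper column (depth z_c below the surface of column 1) and equate Σ ρ_i t_i down to z_c; mantle fills any gap and the z_c terms cancel.
Column 1: 29230×ρ + (z_c − 29230)×3278
Column 2: 615.8×0 + 1654×912.9 + 27640×2894 + (z_c − 615.8 − 29294)×3278
The z_c×3278 term appears on both sides and cancels. Collect the known terms of each column as K = Σ(ρt)_known − 3278 × (depth of known layers): K_1 = 0 − 3278×29230 = −95815940; K_2 = 81500096.6 − 3278×(615.8 + 29294) = −16544227.8.
Balance: K_1 + 29230×ρ = K_2, so ρ = (K_2 − K_1)/29230 = 79271700/29230 = 2710 kg/m³.

2710 kg/m³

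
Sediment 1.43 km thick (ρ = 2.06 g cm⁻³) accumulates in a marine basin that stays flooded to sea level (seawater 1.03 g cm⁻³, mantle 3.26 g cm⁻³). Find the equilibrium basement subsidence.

0.66 km

Submarine loading: the sediment displaces seawater, and the subsidence is in turn flooded, so s (ρ_m − ρ_w) = t (ρ_sed − ρ_w).
s = 1.43 km × (2.06 − 1.03) / (3.26 − 1.03) = 0.66 km.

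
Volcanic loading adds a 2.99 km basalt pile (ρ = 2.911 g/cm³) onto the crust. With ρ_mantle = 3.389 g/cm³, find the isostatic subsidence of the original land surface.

2.57 km

Subaerial loading: s = t ρ_load / ρ_m.
s = 2.99 km × 2.911/3.389 = 2.57 km.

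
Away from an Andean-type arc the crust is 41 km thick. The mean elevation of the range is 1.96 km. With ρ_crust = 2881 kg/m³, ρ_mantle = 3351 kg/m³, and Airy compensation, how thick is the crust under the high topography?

Root depth r = h ρ_c / (ρ_m − ρ_c) = 1.96 km × 2881 / 470 = 12.01 km.
Total thickness = T + h + r = 41 km + 1.96 km + 12.01 km = 55 km.

55 km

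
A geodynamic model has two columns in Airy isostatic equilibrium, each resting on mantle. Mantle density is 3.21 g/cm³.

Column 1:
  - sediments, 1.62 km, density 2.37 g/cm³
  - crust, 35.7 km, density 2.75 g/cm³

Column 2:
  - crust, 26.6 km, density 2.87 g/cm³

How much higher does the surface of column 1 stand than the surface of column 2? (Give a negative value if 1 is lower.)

For any compensation level in the mantle, the mantle terms cancel and isostasy reduces to e = (Σt_1 − Σt_2) − (Σ(ρt)_1 − Σ(ρt)_2) / ρ_m.
Σt_1 = 37.32 km; Σt_2 = 26.6 km; Σ(ρt)_1 = 102.0144; Σ(ρt)_2 = 76.342 (in km·g/cm³).
e = (37.32 − 26.6) − (102.0144 − 76.342) / 3.21 = 2.72 km.

2.72 km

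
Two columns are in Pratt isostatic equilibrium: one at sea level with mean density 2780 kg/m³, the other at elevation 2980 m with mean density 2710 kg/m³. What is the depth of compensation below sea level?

115000 m

ρ_ref D = ρ (D + h) → D (ρ_ref − ρ) = ρ h.
D = ρ h/(ρ_ref − ρ) = 2710 × 2980 m/(2780 − 2710) = 115000 m.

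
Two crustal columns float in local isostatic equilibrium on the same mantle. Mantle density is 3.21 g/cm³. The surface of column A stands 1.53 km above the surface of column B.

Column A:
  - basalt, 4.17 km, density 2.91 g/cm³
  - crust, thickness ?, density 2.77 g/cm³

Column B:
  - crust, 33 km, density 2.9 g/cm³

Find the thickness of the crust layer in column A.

Take the compensation level at the base of the deeper column (depth z_c below the surface of column A) and equate Σ ρ_i t_i down to z_c; mantle fills any gap and the z_c terms cancel.
Column A: 4.17×2.91 + x×2.77 + (z_c − 4.17 − x)×3.21
Column B: 1.53×0 + 33×2.9 + (z_c − 1.53 − 33)×3.21
The z_c×3.21 term appears on both sides and cancels. Collect the known terms of each column as K = Σ(ρt)_known − 3.21 × (depth of known layers): K_A = 12.1347 − 3.21×4.17 = −1.251; K_B = 95.7 − 3.21×(1.53 + 33) = −15.1413.
Balance: K_A − x×(3.21 − 2.77) = K_B, so x = (K_A − K_B)/(3.21 − 2.77) = 13.8903/0.44 = 31.6 km.

31.6 km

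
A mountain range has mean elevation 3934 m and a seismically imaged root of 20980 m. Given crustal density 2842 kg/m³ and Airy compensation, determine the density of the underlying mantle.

3370 kg/m³

Airy balance: ρ_c h = (ρ_m − ρ_c) r → ρ_m = ρ_c (1 + h/r).
ρ_m = 2842 × (1 + 3934 m/20980 m) = 3370 kg/m³.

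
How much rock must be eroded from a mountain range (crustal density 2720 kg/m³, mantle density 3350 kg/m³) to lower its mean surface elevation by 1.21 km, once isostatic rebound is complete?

6.43 km

Net drop Δ = e − u = e − e ρ_c/ρ_m = e (ρ_m − ρ_c)/ρ_m.
e = Δ ρ_m/(ρ_m − ρ_c) = 1.21 km × 3350/630 = 6.43 km.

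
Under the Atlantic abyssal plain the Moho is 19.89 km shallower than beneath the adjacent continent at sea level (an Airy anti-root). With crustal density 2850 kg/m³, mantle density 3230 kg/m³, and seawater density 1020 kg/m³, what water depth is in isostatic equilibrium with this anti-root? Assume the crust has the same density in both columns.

Replacing a thickness d of crust by seawater at the top must be balanced by replacing crust with mantle at the base: d (ρ_c − ρ_w) = a (ρ_m − ρ_c).
d = a (ρ_m − ρ_c)/(ρ_c − ρ_w) = 19.89 km × 380/1830 = 4.13 km.

4.13 km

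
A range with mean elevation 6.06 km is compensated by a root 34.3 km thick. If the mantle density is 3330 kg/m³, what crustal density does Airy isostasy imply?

ρ_c h = (ρ_m − ρ_c) r → ρ_c (h + r) = ρ_m r → ρ_c = ρ_m r / (h + r).
ρ_c = 3330 × 34.3 km / (6.06 km + 34.3 km) = 2830 kg/m³.

2830 kg/m³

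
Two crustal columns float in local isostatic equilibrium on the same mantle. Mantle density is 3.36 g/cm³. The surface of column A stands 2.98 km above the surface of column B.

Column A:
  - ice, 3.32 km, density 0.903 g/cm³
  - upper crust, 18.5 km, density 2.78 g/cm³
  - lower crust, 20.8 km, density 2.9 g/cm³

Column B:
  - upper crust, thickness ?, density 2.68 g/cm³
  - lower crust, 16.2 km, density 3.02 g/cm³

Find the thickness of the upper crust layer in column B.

19 km

Take the compensation level at the base of the deeper column (depth z_c below the surface of column A) and equate Σ ρ_i t_i down to z_c; mantle fills any gap and the z_c terms cancel.
Column A: 3.32×0.903 + 18.5×2.78 + 20.8×2.9 + (z_c − 42.62)×3.36
Column B: 2.98×0 + x×2.68 + 16.2×3.02 + (z_c − 2.98 − 16.2 − x)×3.36
The z_c×3.36 term appears on both sides and cancels. Collect the known terms of each column as K = Σ(ρt)_known − 3.36 × (depth of known layers): K_A = 114.74796 − 3.36×42.62 = −28.45524; K_B = 48.924 − 3.36×(2.98 + 16.2) = −15.5208.
Balance: K_A = K_B − x×(3.36 − 2.68), so x = (K_B − K_A)/(3.36 − 2.68) = 12.9344/0.68 = 19 km.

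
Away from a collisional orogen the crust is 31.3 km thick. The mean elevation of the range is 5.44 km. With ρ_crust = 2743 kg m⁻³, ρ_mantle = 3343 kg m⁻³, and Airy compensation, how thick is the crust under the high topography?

61.6 km

Root depth r = h ρ_c / (ρ_m − ρ_c) = 5.44 km × 2743 / 600 = 24.87 km.
Total thickness = T + h + r = 31.3 km + 5.44 km + 24.87 km = 61.6 km.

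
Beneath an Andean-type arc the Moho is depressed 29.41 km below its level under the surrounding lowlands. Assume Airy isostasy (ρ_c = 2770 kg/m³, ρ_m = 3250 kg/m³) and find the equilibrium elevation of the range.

5.1 km

In Airy isostatic equilibrium: ρ_c h = (ρ_m − ρ_c) r.
h = r (ρ_m − ρ_c) / ρ_c = 29.41 km × (3250 − 2770) / 2770 = 5.1 km.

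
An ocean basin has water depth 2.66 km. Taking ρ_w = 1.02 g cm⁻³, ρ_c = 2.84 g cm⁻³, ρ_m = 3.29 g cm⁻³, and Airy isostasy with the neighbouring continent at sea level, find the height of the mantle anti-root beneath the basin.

By Archimedes' principle applied to the lithosphere: replacing crust with seawater at the top is compensated by replacing crust with mantle at the base: d (ρ_c − ρ_w) = a (ρ_m − ρ_c).
a = d (ρ_c − ρ_w)/(ρ_m − ρ_c) = 2.66 km × 1.82/0.45 = 10.8 km.

10.8 km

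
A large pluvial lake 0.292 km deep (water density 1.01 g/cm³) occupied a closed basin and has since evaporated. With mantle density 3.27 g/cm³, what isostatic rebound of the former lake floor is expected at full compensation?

0.0902 km

u = d ρ_w/ρ_m = 0.292 km × 1.01/3.27 = 0.0902 km.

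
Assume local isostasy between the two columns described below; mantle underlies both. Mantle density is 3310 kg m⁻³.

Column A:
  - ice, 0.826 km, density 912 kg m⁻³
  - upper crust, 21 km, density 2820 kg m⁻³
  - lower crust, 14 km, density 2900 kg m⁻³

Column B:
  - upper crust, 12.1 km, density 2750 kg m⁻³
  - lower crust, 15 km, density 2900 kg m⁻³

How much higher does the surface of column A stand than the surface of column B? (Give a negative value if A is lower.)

1.54 km

For any compensation level in the mantle, the mantle terms cancel and isostasy reduces to e = (Σt_A − Σt_B) − (Σ(ρt)_A − Σ(ρt)_B) / ρ_m.
Σt_A = 35.826 km; Σt_B = 27.1 km; Σ(ρt)_A = 100573.312; Σ(ρt)_B = 76775 (in km·kg m⁻³).
e = (35.826 − 27.1) − (100573.312 − 76775) / 3310 = 1.54 km.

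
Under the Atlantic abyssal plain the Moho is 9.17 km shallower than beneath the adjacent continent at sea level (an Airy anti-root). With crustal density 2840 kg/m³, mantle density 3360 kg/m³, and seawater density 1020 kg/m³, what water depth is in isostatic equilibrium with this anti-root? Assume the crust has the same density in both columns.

Replacing a thickness d of crust by seawater at the top must be balanced by replacing crust with mantle at the base: d (ρ_c − ρ_w) = a (ρ_m − ρ_c).
d = a (ρ_m − ρ_c)/(ρ_c − ρ_w) = 9.17 km × 520/1820 = 2.62 km.

2.62 km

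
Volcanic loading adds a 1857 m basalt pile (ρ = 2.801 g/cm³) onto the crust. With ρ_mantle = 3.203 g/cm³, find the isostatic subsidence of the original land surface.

1620 m

Subaerial loading: s = t ρ_load / ρ_m.
s = 1857 m × 2.801/3.203 = 1620 m.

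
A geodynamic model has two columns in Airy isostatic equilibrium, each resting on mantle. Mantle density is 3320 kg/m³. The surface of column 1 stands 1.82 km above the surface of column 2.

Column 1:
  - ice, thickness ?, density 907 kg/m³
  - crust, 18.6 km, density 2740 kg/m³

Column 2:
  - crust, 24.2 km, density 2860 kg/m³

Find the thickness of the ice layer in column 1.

2.65 km

Take the compensation level at the base of the deeper column (depth z_c below the surface of column 1) and equate Σ ρ_i t_i down to z_c; mantle fills any gap and the z_c terms cancel.
Column 1: x×907 + 18.6×2740 + (z_c − 18.6 − x)×3320
Column 2: 1.82×0 + 24.2×2860 + (z_c − 1.82 − 24.2)×3320
The z_c×3320 term appears on both sides and cancels. Collect the known terms of each column as K = Σ(ρt)_known − 3320 × (depth of known layers): K_1 = 50964 − 3320×18.6 = −10788; K_2 = 69212 − 3320×(1.82 + 24.2) = −17174.4.
Balance: K_1 − x×(3320 − 907) = K_2, so x = (K_1 − K_2)/(3320 − 907) = 6386.4/2413 = 2.65 km.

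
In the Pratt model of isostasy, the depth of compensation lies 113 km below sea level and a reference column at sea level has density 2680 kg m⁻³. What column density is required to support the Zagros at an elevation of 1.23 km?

Pratt balance: ρ_ref D = ρ (D + h).
ρ = ρ_ref D/(D + h) = 2680 × 113 km/(113 km + 1.23 km) = 2650 kg m⁻³.

2650 kg m⁻³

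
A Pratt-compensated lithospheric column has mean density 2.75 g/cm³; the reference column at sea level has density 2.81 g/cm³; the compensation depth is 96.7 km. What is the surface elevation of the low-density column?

ρ_ref D = ρ (D + h) → h = D (ρ_ref − ρ)/ρ.
h = 96.7 km × (2.81 − 2.75)/2.75 = 2.11 km.

2.11 km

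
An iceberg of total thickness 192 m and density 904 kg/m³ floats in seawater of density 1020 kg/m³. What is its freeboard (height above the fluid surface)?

21.8 m

Floating equilibrium: submerged depth d = t ρ_obj/ρ_fluid = 192 m × 904/1020 = 170.2 m.
Freeboard = t − d = 192 m − 170.2 m = 21.8 m.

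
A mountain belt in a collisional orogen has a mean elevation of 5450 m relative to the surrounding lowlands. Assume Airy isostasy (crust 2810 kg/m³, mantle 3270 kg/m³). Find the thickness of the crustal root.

33300 m

In Airy isostatic equilibrium: the weight of the topography is balanced by the buoyancy of the root, ρ_c h = (ρ_m − ρ_c) r.
r = h · ρ_c / (ρ_m − ρ_c) = 5450 m × 2810 / (3270 − 2810) = 33300 m.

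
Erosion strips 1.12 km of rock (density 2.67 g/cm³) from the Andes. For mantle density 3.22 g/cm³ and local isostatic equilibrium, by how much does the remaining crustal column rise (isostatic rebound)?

Unloading: uplift u = e ρ_c/ρ_m = 1.12 km × 2.67/3.22 = 0.929 km.

0.929 km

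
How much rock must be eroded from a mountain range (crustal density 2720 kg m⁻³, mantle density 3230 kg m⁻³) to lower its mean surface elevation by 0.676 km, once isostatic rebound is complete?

4.28 km

Net drop Δ = e − u = e − e ρ_c/ρ_m = e (ρ_m − ρ_c)/ρ_m.
e = Δ ρ_m/(ρ_m − ρ_c) = 0.676 km × 3230/510 = 4.28 km.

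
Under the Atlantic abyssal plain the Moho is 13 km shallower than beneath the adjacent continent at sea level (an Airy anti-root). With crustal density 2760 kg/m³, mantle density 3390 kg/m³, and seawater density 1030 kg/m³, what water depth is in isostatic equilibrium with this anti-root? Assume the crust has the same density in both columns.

Replacing a thickness d of crust by seawater at the top must be balanced by replacing crust with mantle at the base: d (ρ_c − ρ_w) = a (ρ_m − ρ_c).
d = a (ρ_m − ρ_c)/(ρ_c − ρ_w) = 13 km × 630/1730 = 4.73 km.

4.73 km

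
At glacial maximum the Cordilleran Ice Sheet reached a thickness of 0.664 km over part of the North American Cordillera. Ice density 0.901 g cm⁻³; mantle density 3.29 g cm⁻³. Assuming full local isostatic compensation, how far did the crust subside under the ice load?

0.182 km

By Archimedes' principle applied to the lithosphere: the ice load ρ_ice t is balanced by mantle displaced below, ρ_m s.
s = t ρ_ice / ρ_m = 0.664 km × 0.901/3.29 = 0.182 km.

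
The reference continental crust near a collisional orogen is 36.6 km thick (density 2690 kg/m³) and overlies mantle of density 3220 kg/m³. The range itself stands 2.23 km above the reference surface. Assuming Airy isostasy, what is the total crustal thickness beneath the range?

50.1 km

Root depth r = h ρ_c / (ρ_m − ρ_c) = 2.23 km × 2690 / 530 = 11.32 km.
Total thickness = T + h + r = 36.6 km + 2.23 km + 11.32 km = 50.1 km.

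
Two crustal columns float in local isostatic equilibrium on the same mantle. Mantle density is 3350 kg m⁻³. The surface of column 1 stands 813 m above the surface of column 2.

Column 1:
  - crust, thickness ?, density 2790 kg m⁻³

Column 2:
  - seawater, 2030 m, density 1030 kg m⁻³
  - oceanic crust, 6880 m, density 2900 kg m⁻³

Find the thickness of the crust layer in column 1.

Take the compensation level at the base of the deeper column (depth z_c below the surface of column 1) and equate Σ ρ_i t_i down to z_c; mantle fills any gap and the z_c terms cancel.
Column 1: x×2790 + (z_c − 0 − x)×3350
Column 2: 813×0 + 2030×1030 + 6880×2900 + (z_c − 813 − 8910)×3350
The z_c×3350 term appears on both sides and cancels. Collect the known terms of each column as K = Σ(ρt)_known − 3350 × (depth of known layers): K_1 = 0 − 3350×0 = 0; K_2 = 22042900 − 3350×(813 + 8910) = −10529150.
Balance: K_1 − x×(3350 − 2790) = K_2, so x = (K_1 − K_2)/(3350 − 2790) = 10529200/560 = 18800 m.

18800 m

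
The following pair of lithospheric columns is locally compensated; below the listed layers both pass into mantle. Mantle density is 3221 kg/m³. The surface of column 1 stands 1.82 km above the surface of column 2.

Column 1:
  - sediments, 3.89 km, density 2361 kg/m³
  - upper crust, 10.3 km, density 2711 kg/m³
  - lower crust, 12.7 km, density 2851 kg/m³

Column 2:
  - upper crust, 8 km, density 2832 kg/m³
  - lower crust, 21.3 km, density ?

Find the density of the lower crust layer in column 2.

Take the compensation level at the base of the deeper column (depth z_c below the surface of column 1) and equate Σ ρ_i t_i down to z_c; mantle fills any gap and the z_c terms cancel.
Column 1: 3.89×2361 + 10.3×2711 + 12.7×2851 + (z_c − 26.89)×3221
Column 2: 1.82×0 + 8×2832 + 21.3×ρ + (z_c − 1.82 − 29.3)×3221
The z_c×3221 term appears on both sides and cancels. Collect the known terms of each column as K = Σ(ρt)_known − 3221 × (depth of known layers): K_1 = 73315.29 − 3221×26.89 = −13297.4; K_2 = 22656 − 3221×(1.82 + 29.3) = −77581.52.
Balance: K_1 = K_2 + 21.3×ρ, so ρ = (K_1 − K_2)/21.3 = 64284.1/21.3 = 3020 kg/m³.

3020 kg/m³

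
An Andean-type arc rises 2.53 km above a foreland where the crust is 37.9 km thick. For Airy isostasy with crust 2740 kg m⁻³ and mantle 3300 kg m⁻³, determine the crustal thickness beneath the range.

Root depth r = h ρ_c / (ρ_m − ρ_c) = 2.53 km × 2740 / 560 = 12.38 km.
Total thickness = T + h + r = 37.9 km + 2.53 km + 12.38 km = 52.8 km.

52.8 km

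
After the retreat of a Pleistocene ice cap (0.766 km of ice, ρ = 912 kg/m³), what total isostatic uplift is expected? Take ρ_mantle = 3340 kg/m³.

Removing the load lets mantle flow back in; uplift u satisfies ρ_ice t = ρ_m u.
u = t ρ_ice/ρ_m = 0.766 km × 912/3340 = 0.209 km.

0.209 km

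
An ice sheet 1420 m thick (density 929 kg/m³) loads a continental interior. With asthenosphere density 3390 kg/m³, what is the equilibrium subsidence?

Equating mass per unit area of the two columns: the ice load ρ_ice t is balanced by mantle displaced below, ρ_m s.
s = t ρ_ice / ρ_m = 1420 m × 929/3390 = 389 m.

389 m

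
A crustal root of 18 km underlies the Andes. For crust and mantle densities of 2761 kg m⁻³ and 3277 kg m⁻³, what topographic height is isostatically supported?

3.36 km

Isostatic balance requires: ρ_c h = (ρ_m − ρ_c) r.
h = r (ρ_m − ρ_c) / ρ_c = 18 km × (3277 − 2761) / 2761 = 3.36 km.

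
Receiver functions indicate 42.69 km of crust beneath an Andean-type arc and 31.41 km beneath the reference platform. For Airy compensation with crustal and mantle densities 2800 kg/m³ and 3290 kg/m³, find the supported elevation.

1.68 km

Excess crust Δ = 42.69 km − 31.41 km = 11.28 km, split between elevation h and root r with h + r = Δ.
Airy balance ρ_c h = (ρ_m − ρ_c) r gives r = h ρ_c/(ρ_m − ρ_c), so h (1 + ρ_c/(ρ_m − ρ_c)) = Δ, i.e. h = Δ (ρ_m − ρ_c)/ρ_m.
h = 11.28 km × 490/3290 = 1.68 km.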